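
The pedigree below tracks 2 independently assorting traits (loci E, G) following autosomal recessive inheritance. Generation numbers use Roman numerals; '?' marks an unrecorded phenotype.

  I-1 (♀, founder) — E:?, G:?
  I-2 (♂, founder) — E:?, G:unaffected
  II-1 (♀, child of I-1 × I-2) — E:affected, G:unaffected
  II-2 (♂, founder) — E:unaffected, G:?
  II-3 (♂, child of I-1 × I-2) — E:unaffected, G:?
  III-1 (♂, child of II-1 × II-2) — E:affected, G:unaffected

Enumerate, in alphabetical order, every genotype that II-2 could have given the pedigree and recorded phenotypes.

E/I-1 ? ·: Ee|ee
E/I-2 ? ·: Ee|ee
E/II-1 aff I-1×I-2: ee
E/II-2 un ·: Ee
E/II-3 un I-1×I-2: EE|Ee
E/III-1 aff II-1×II-2: ee
⇒ E over [I-1,I-2,II-1,II-2,II-3,III-1]: 4 consistent
G/I-1 ? ·: GG|Gg|gg
G/I-2 un ·: GG|Gg
G/II-1 un I-1×I-2: GG|Gg
G/II-2 ? ·: GG|Gg|gg
G/II-3 ? I-1×I-2: GG|Gg|gg
G/III-1 un II-1×II-2: GG|Gg
⇒ G over [I-1,I-2,II-1,II-2,II-3,III-1]: 82 consistent

II-2 ∈ {Ee GG, Ee Gg, Ee gg}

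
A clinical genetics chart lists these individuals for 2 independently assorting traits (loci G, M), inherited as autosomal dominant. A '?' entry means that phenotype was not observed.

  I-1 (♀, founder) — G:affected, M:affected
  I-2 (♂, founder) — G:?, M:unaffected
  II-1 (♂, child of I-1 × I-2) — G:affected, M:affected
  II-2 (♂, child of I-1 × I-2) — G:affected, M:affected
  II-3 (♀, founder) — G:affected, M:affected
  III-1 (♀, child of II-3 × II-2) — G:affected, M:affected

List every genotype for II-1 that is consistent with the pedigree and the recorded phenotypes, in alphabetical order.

G/I-1 aff ·: Gg|GG
G/I-2 ? ·: gg|Gg|GG
G/II-1 aff I-1×I-2: Gg|GG
G/II-2 aff I-1×I-2: Gg|GG
G/II-3 aff ·: Gg|GG
G/III-1 aff II-3×II-2: Gg|GG
⇒ G over [I-1,I-2,II-1,II-2,II-3,III-1]: 53 consistent
M/I-1 aff ·: Mm|MM
M/I-2 un ·: mm
M/II-1 aff I-1×I-2: Mm
M/II-2 aff I-1×I-2: Mm
M/II-3 aff ·: Mm|MM
M/III-1 aff II-3×II-2: Mm|MM
⇒ M over [I-1,I-2,II-1,II-2,II-3,III-1]: 8 consistent

II-1 ∈ {GG Mm, Gg Mm}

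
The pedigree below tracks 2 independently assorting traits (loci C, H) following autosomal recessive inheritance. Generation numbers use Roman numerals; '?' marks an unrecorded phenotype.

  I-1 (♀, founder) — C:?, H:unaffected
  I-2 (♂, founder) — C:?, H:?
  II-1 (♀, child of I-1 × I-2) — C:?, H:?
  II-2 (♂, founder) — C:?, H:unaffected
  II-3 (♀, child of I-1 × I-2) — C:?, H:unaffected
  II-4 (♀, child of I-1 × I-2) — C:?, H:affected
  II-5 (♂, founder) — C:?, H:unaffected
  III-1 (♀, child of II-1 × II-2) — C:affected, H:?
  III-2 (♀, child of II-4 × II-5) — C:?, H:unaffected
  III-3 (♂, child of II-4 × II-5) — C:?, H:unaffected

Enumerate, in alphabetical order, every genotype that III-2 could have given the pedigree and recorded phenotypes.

C/I-1 ? ·: CC|Cc|cc
C/I-2 ? ·: CC|Cc|cc
C/II-1 ? I-1×I-2: Cc|cc
C/II-2 ? ·: Cc|cc
C/II-3 ? I-1×I-2: CC|Cc|cc
C/II-4 ? I-1×I-2: CC|Cc|cc
C/II-5 ? ·: CC|Cc|cc
C/III-1 aff II-1×II-2: cc
C/III-2 ? II-4×II-5: CC|Cc|cc
C/III-3 ? II-4×II-5: CC|Cc|cc
⇒ C over [I-1,I-2,II-1,II-2,II-3,II-4,II-5,III-1,III-2,III-3]: 980 consistent
H/I-1 un ·: Hh
H/I-2 ? ·: Hh|hh
H/II-1 ? I-1×I-2: HH|Hh|hh
H/II-2 un ·: HH|Hh
H/II-3 un I-1×I-2: HH|Hh
H/II-4 aff I-1×I-2: hh
H/II-5 un ·: HH|Hh
H/III-1 ? II-1×II-2: HH|Hh|hh
H/III-2 un II-4×II-5: Hh
H/III-3 un II-4×II-5: Hh
⇒ H over [I-1,I-2,II-1,II-2,II-3,II-4,II-5,III-1,III-2,III-3]: 60 consistent

III-2 ∈ {CC Hh, Cc Hh, cc Hh}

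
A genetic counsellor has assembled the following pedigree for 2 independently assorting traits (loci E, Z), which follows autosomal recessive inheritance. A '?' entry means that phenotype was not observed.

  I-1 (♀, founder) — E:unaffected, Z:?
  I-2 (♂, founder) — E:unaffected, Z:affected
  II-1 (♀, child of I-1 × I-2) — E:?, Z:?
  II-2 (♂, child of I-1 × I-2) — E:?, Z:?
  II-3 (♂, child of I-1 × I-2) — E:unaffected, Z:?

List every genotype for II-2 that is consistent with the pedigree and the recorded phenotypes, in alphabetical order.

II-2 ∈ {EE Zz, EE zz, Ee Zz, Ee zz, ee Zz, ee zz}

E/I-1 un ·: EE|Ee
E/I-2 un ·: EE|Ee
E/II-1 ? I-1×I-2: EE|Ee|ee
E/II-2 ? I-1×I-2: EE|Ee|ee
E/II-3 un I-1×I-2: EE|Ee
⇒ E over [I-1,I-2,II-1,II-2,II-3]: 35 consistent
Z/I-1 ? ·: ZZ|Zz|zz
Z/I-2 aff ·: zz
Z/II-1 ? I-1×I-2: Zz|zz
Z/II-2 ? I-1×I-2: Zz|zz
Z/II-3 ? I-1×I-2: Zz|zz
⇒ Z over [I-1,I-2,II-1,II-2,II-3]: 10 consistent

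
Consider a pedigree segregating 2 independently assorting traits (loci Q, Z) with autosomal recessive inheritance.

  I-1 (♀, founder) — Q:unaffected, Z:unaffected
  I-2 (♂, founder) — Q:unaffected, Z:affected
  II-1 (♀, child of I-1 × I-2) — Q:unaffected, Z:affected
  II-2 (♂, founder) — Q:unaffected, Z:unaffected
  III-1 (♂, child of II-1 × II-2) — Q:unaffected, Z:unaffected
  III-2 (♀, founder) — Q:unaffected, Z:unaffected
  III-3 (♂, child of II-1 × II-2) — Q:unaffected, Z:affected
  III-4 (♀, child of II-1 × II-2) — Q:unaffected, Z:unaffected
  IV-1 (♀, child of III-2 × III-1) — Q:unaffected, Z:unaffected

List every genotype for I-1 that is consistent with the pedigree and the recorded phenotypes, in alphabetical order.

Q/I-1 un ·: QQ|Qq
Q/I-2 un ·: QQ|Qq
Q/II-1 un I-1×I-2: QQ|Qq
Q/II-2 un ·: QQ|Qq
Q/III-1 un II-1×II-2: QQ|Qq
Q/III-2 un ·: QQ|Qq
Q/III-3 un II-1×II-2: QQ|Qq
Q/III-4 un II-1×II-2: QQ|Qq
Q/IV-1 un III-2×III-1: QQ|Qq
⇒ Q over [I-1,I-2,II-1,II-2,III-1,III-2,III-3,III-4,IV-1]: 292 consistent
Z/I-1 un ·: Zz
Z/I-2 aff ·: zz
Z/II-1 aff I-1×I-2: zz
Z/II-2 un ·: Zz
Z/III-1 un II-1×II-2: Zz
Z/III-2 un ·: ZZ|Zz
Z/III-3 aff II-1×II-2: zz
Z/III-4 un II-1×II-2: Zz
Z/IV-1 un III-2×III-1: ZZ|Zz
⇒ Z over [I-1,I-2,II-1,II-2,III-1,III-2,III-3,III-4,IV-1]: 4 consistent

I-1 ∈ {QQ Zz, Qq Zz}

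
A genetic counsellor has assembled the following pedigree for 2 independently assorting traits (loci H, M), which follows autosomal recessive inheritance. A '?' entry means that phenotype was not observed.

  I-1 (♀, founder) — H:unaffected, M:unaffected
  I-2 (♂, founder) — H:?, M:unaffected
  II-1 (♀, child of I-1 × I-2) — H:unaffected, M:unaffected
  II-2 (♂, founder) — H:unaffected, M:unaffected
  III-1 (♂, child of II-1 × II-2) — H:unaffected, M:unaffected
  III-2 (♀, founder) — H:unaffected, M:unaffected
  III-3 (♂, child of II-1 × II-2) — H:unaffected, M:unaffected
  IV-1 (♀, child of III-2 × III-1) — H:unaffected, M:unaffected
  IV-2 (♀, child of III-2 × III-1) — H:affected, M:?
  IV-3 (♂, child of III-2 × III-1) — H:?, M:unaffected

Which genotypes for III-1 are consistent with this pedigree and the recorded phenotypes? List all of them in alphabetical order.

III-1 ∈ {Hh MM, Hh Mm}

H/I-1 un ·: HH|Hh
H/I-2 ? ·: HH|Hh|hh
H/II-1 un I-1×I-2: HH|Hh
H/II-2 un ·: HH|Hh
H/III-1 un II-1×II-2: Hh
H/III-2 un ·: Hh
H/III-3 un II-1×II-2: HH|Hh
H/IV-1 un III-2×III-1: HH|Hh
H/IV-2 aff III-2×III-1: hh
H/IV-3 ? III-2×III-1: HH|Hh|hh
⇒ H over [I-1,I-2,II-1,II-2,III-1,III-2,III-3,IV-1,IV-2,IV-3]: 168 consistent
M/I-1 un ·: MM|Mm
M/I-2 un ·: MM|Mm
M/II-1 un I-1×I-2: MM|Mm
M/II-2 un ·: MM|Mm
M/III-1 un II-1×II-2: MM|Mm
M/III-2 un ·: MM|Mm
M/III-3 un II-1×II-2: MM|Mm
M/IV-1 un III-2×III-1: MM|Mm
M/IV-2 ? III-2×III-1: MM|Mm|mm
M/IV-3 un III-2×III-1: MM|Mm
⇒ M over [I-1,I-2,II-1,II-2,III-1,III-2,III-3,IV-1,IV-2,IV-3]: 616 consistent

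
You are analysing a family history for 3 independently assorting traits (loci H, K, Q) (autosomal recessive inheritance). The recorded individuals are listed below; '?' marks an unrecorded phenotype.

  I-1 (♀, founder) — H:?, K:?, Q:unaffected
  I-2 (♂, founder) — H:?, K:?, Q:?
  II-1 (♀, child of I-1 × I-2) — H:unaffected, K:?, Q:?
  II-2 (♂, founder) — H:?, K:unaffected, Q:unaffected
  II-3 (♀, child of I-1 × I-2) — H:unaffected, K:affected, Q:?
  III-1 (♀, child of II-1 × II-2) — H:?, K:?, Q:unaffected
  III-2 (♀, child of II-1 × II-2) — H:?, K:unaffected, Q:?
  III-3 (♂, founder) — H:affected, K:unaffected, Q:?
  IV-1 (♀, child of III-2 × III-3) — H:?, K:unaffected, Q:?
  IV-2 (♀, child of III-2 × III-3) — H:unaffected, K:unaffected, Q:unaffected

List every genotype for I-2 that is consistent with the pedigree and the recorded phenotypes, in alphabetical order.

I-2 ∈ {HH Kk QQ, HH Kk Qq, HH Kk qq, HH kk QQ, HH kk Qq, HH kk qq, Hh Kk QQ, Hh Kk Qq, Hh Kk qq, Hh kk QQ, Hh kk Qq, Hh kk qq, hh Kk QQ, hh Kk Qq, hh Kk qq, hh kk QQ, hh kk Qq, hh kk qq}

H/I-1 ? ·: HH|Hh|hh
H/I-2 ? ·: HH|Hh|hh
H/II-1 un I-1×I-2: HH|Hh
H/II-2 ? ·: HH|Hh|hh
H/II-3 un I-1×I-2: HH|Hh
H/III-1 ? II-1×II-2: HH|Hh|hh
H/III-2 ? II-1×II-2: HH|Hh
H/III-3 aff ·: hh
H/IV-1 ? III-2×III-3: Hh|hh
H/IV-2 un III-2×III-3: Hh
⇒ H over [I-1,I-2,II-1,II-2,II-3,III-1,III-2,III-3,IV-1,IV-2]: 253 consistent
K/I-1 ? ·: Kk|kk
K/I-2 ? ·: Kk|kk
K/II-1 ? I-1×I-2: KK|Kk|kk
K/II-2 un ·: KK|Kk
K/II-3 aff I-1×I-2: kk
K/III-1 ? II-1×II-2: KK|Kk|kk
K/III-2 un II-1×II-2: KK|Kk
K/III-3 un ·: KK|Kk
K/IV-1 un III-2×III-3: KK|Kk
K/IV-2 un III-2×III-3: KK|Kk
⇒ K over [I-1,I-2,II-1,II-2,II-3,III-1,III-2,III-3,IV-1,IV-2]: 322 consistent
Q/I-1 un ·: QQ|Qq
Q/I-2 ? ·: QQ|Qq|qq
Q/II-1 ? I-1×I-2: QQ|Qq|qq
Q/II-2 un ·: QQ|Qq
Q/II-3 ? I-1×I-2: QQ|Qq|qq
Q/III-1 un II-1×II-2: QQ|Qq
Q/III-2 ? II-1×II-2: QQ|Qq|qq
Q/III-3 ? ·: QQ|Qq|qq
Q/IV-1 ? III-2×III-3: QQ|Qq|qq
Q/IV-2 un III-2×III-3: QQ|Qq
⇒ Q over [I-1,I-2,II-1,II-2,II-3,III-1,III-2,III-3,IV-1,IV-2]: 1251 consistent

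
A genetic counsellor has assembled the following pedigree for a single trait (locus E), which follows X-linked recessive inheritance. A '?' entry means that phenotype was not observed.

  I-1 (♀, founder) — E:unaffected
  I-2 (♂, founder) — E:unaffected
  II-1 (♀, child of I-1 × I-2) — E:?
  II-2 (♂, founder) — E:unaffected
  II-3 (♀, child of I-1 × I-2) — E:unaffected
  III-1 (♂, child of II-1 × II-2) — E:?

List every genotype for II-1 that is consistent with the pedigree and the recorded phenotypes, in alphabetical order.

E/I-1 un ·: X^EX^E|X^EX^e
E/I-2 un ·: X^EY
E/II-1 ? I-1×I-2: X^EX^E|X^EX^e
E/II-2 un ·: X^EY
E/II-3 un I-1×I-2: X^EX^E|X^EX^e
E/III-1 ? II-1×II-2: X^EY|X^eY
⇒ E over [I-1,I-2,II-1,II-2,II-3,III-1]: 7 consistent

II-1 ∈ {X^EX^E, X^EX^e}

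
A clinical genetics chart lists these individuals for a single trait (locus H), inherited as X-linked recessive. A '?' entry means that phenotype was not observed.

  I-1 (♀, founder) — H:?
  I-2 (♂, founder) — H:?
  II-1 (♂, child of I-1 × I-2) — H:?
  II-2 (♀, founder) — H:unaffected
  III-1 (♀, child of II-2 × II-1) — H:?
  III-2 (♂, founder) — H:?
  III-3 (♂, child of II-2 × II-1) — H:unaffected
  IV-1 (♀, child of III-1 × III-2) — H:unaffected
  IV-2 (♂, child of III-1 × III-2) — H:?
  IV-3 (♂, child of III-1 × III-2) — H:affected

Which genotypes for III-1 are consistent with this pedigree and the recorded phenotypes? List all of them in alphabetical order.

H/I-1 ? ·: X^HX^H|X^HX^h|X^hX^h
H/I-2 ? ·: X^HY|X^hY
H/II-1 ? I-1×I-2: X^HY|X^hY
H/II-2 un ·: X^HX^H|X^HX^h
H/III-1 ? II-2×II-1: X^HX^h|X^hX^h
H/III-2 ? ·: X^HY|X^hY
H/III-3 un II-2×II-1: X^HY
H/IV-1 un III-1×III-2: X^HX^H|X^HX^h
H/IV-2 ? III-1×III-2: X^HY|X^hY
H/IV-3 aff III-1×III-2: X^hY
⇒ H over [I-1,I-2,II-1,II-2,III-1,III-2,III-3,IV-1,IV-2,IV-3]: 76 consistent

III-1 ∈ {X^HX^h, X^hX^h}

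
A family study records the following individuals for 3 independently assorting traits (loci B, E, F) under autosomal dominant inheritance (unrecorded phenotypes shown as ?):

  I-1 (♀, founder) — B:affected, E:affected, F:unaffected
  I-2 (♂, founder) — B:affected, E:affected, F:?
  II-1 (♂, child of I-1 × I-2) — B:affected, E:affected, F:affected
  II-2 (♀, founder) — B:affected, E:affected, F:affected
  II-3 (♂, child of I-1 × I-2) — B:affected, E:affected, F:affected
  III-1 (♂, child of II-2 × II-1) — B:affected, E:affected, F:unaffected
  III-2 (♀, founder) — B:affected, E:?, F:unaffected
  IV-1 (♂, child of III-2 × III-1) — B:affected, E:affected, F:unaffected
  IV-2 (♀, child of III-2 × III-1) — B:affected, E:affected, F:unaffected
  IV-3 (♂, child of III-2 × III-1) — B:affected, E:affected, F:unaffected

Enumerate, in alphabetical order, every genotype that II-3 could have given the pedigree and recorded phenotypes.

B/I-1 aff ·: Bb|BB
B/I-2 aff ·: Bb|BB
B/II-1 aff I-1×I-2: Bb|BB
B/II-2 aff ·: Bb|BB
B/II-3 aff I-1×I-2: Bb|BB
B/III-1 aff II-2×II-1: Bb|BB
B/III-2 aff ·: Bb|BB
B/IV-1 aff III-2×III-1: Bb|BB
B/IV-2 aff III-2×III-1: Bb|BB
B/IV-3 aff III-2×III-1: Bb|BB
⇒ B over [I-1,I-2,II-1,II-2,II-3,III-1,III-2,IV-1,IV-2,IV-3]: 538 consistent
E/I-1 aff ·: Ee|EE
E/I-2 aff ·: Ee|EE
E/II-1 aff I-1×I-2: Ee|EE
E/II-2 aff ·: Ee|EE
E/II-3 aff I-1×I-2: Ee|EE
E/III-1 aff II-2×II-1: Ee|EE
E/III-2 ? ·: ee|Ee|EE
E/IV-1 aff III-2×III-1: Ee|EE
E/IV-2 aff III-2×III-1: Ee|EE
E/IV-3 aff III-2×III-1: Ee|EE
⇒ E over [I-1,I-2,II-1,II-2,II-3,III-1,III-2,IV-1,IV-2,IV-3]: 583 consistent
F/I-1 un ·: ff
F/I-2 ? ·: Ff|FF
F/II-1 aff I-1×I-2: Ff
F/II-2 aff ·: Ff
F/II-3 aff I-1×I-2: Ff
F/III-1 un II-2×II-1: ff
F/III-2 un ·: ff
F/IV-1 un III-2×III-1: ff
F/IV-2 un III-2×III-1: ff
F/IV-3 un III-2×III-1: ff
⇒ F over [I-1,I-2,II-1,II-2,II-3,III-1,III-2,IV-1,IV-2,IV-3]: 2 consistent

II-3 ∈ {BB EE Ff, BB Ee Ff, Bb EE Ff, Bb Ee Ff}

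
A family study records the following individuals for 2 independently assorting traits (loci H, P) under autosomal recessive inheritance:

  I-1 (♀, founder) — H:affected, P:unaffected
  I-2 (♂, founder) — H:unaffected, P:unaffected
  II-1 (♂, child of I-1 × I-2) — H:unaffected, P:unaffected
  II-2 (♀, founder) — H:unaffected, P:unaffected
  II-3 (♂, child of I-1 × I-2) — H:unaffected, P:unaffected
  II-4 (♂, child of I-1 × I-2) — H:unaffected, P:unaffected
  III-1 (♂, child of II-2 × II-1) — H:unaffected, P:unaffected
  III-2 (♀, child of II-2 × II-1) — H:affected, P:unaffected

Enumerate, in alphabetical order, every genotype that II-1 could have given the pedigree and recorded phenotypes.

II-1 ∈ {Hh PP, Hh Pp}

H/I-1 aff ·: hh
H/I-2 un ·: HH|Hh
H/II-1 un I-1×I-2: Hh
H/II-2 un ·: Hh
H/II-3 un I-1×I-2: Hh
H/II-4 un I-1×I-2: Hh
H/III-1 un II-2×II-1: HH|Hh
H/III-2 aff II-2×II-1: hh
⇒ H over [I-1,I-2,II-1,II-2,II-3,II-4,III-1,III-2]: 4 consistent
P/I-1 un ·: PP|Pp
P/I-2 un ·: PP|Pp
P/II-1 un I-1×I-2: PP|Pp
P/II-2 un ·: PP|Pp
P/II-3 un I-1×I-2: PP|Pp
P/II-4 un I-1×I-2: PP|Pp
P/III-1 un II-2×II-1: PP|Pp
P/III-2 un II-2×II-1: PP|Pp
⇒ P over [I-1,I-2,II-1,II-2,II-3,II-4,III-1,III-2]: 161 consistent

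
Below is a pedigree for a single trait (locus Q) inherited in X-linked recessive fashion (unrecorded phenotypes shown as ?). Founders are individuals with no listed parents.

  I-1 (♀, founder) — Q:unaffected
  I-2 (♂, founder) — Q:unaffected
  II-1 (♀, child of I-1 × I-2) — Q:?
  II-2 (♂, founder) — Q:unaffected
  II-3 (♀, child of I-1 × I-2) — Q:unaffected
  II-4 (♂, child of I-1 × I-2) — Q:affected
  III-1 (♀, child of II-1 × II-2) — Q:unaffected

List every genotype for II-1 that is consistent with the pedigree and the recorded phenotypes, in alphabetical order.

II-1 ∈ {X^QX^Q, X^QX^q}

Q/I-1 un ·: X^QX^q
Q/I-2 un ·: X^QY
Q/II-1 ? I-1×I-2: X^QX^Q|X^QX^q
Q/II-2 un ·: X^QY
Q/II-3 un I-1×I-2: X^QX^Q|X^QX^q
Q/II-4 aff I-1×I-2: X^qY
Q/III-1 un II-1×II-2: X^QX^Q|X^QX^q
⇒ Q over [I-1,I-2,II-1,II-2,II-3,II-4,III-1]: 6 consistent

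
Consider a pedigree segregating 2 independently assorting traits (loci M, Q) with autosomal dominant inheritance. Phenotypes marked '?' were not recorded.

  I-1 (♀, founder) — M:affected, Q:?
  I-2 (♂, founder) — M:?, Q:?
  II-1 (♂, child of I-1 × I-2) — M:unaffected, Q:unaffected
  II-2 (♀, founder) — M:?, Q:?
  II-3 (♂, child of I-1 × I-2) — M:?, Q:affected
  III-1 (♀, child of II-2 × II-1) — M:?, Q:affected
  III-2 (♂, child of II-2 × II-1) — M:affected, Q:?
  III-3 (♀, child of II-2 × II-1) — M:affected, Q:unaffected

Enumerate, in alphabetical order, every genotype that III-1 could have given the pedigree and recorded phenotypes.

III-1 ∈ {Mm Qq, mm Qq}

M/I-1 aff ·: Mm
M/I-2 ? ·: mm|Mm
M/II-1 un I-1×I-2: mm
M/II-2 ? ·: Mm|MM
M/II-3 ? I-1×I-2: mm|Mm|MM
M/III-1 ? II-2×II-1: mm|Mm
M/III-2 aff II-2×II-1: Mm
M/III-3 aff II-2×II-1: Mm
⇒ M over [I-1,I-2,II-1,II-2,II-3,III-1,III-2,III-3]: 15 consistent
Q/I-1 ? ·: qq|Qq
Q/I-2 ? ·: qq|Qq
Q/II-1 un I-1×I-2: qq
Q/II-2 ? ·: Qq
Q/II-3 aff I-1×I-2: Qq|QQ
Q/III-1 aff II-2×II-1: Qq
Q/III-2 ? II-2×II-1: qq|Qq
Q/III-3 un II-2×II-1: qq
⇒ Q over [I-1,I-2,II-1,II-2,II-3,III-1,III-2,III-3]: 8 consistent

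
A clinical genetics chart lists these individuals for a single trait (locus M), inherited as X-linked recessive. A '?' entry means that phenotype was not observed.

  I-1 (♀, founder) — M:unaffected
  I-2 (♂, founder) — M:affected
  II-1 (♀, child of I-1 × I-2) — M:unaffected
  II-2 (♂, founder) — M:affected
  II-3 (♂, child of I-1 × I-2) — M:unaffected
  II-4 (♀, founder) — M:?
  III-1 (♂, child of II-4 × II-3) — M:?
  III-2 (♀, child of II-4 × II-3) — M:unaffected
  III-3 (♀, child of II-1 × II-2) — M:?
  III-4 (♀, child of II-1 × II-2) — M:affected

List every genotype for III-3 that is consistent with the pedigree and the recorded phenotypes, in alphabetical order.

M/I-1 un ·: X^MX^M|X^MX^m
M/I-2 aff ·: X^mY
M/II-1 un I-1×I-2: X^MX^m
M/II-2 aff ·: X^mY
M/II-3 un I-1×I-2: X^MY
M/II-4 ? ·: X^MX^M|X^MX^m|X^mX^m
M/III-1 ? II-4×II-3: X^MY|X^mY
M/III-2 un II-4×II-3: X^MX^M|X^MX^m
M/III-3 ? II-1×II-2: X^MX^m|X^mX^m
M/III-4 aff II-1×II-2: X^mX^m
⇒ M over [I-1,I-2,II-1,II-2,II-3,II-4,III-1,III-2,III-3,III-4]: 24 consistent

III-3 ∈ {X^MX^m, X^mX^m}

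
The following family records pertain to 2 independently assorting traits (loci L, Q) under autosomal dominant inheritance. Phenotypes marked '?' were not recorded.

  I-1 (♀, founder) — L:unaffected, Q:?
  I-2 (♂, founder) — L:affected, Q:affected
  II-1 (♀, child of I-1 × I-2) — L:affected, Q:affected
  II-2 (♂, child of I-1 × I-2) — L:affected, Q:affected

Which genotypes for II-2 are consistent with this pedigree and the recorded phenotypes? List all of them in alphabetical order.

L/I-1 un ·: ll
L/I-2 aff ·: Ll|LL
L/II-1 aff I-1×I-2: Ll
L/II-2 aff I-1×I-2: Ll
⇒ L over [I-1,I-2,II-1,II-2]: 2 consistent
Q/I-1 ? ·: qq|Qq|QQ
Q/I-2 aff ·: Qq|QQ
Q/II-1 aff I-1×I-2: Qq|QQ
Q/II-2 aff I-1×I-2: Qq|QQ
⇒ Q over [I-1,I-2,II-1,II-2]: 15 consistent

II-2 ∈ {Ll QQ, Ll Qq}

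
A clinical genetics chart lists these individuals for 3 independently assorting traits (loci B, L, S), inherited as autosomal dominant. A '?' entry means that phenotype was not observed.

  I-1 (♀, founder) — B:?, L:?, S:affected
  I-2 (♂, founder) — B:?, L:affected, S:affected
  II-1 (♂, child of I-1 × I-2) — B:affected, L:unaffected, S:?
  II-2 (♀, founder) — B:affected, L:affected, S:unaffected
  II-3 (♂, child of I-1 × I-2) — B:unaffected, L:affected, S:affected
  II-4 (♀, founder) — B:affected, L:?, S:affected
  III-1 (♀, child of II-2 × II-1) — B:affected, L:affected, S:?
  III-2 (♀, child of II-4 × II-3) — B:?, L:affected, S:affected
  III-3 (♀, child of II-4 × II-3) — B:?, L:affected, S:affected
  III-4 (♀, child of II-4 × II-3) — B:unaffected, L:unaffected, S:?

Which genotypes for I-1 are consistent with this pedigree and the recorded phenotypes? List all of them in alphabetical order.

B/I-1 ? ·: bb|Bb
B/I-2 ? ·: bb|Bb
B/II-1 aff I-1×I-2: Bb|BB
B/II-2 aff ·: Bb|BB
B/II-3 un I-1×I-2: bb
B/II-4 aff ·: Bb
B/III-1 aff II-2×II-1: Bb|BB
B/III-2 ? II-4×II-3: bb|Bb
B/III-3 ? II-4×II-3: bb|Bb
B/III-4 un II-4×II-3: bb
⇒ B over [I-1,I-2,II-1,II-2,II-3,II-4,III-1,III-2,III-3,III-4]: 60 consistent
L/I-1 ? ·: ll|Ll
L/I-2 aff ·: Ll
L/II-1 un I-1×I-2: ll
L/II-2 aff ·: Ll|LL
L/II-3 aff I-1×I-2: Ll
L/II-4 ? ·: ll|Ll
L/III-1 aff II-2×II-1: Ll
L/III-2 aff II-4×II-3: Ll|LL
L/III-3 aff II-4×II-3: Ll|LL
L/III-4 un II-4×II-3: ll
⇒ L over [I-1,I-2,II-1,II-2,II-3,II-4,III-1,III-2,III-3,III-4]: 20 consistent
S/I-1 aff ·: Ss|SS
S/I-2 aff ·: Ss|SS
S/II-1 ? I-1×I-2: ss|Ss|SS
S/II-2 un ·: ss
S/II-3 aff I-1×I-2: Ss|SS
S/II-4 aff ·: Ss|SS
S/III-1 ? II-2×II-1: ss|Ss
S/III-2 aff II-4×II-3: Ss|SS
S/III-3 aff II-4×II-3: Ss|SS
S/III-4 ? II-4×II-3: ss|Ss|SS
⇒ S over [I-1,I-2,II-1,II-2,II-3,II-4,III-1,III-2,III-3,III-4]: 299 consistent

I-1 ∈ {Bb Ll SS, Bb Ll Ss, Bb ll SS, Bb ll Ss, bb Ll SS, bb Ll Ss, bb ll SS, bb ll Ss}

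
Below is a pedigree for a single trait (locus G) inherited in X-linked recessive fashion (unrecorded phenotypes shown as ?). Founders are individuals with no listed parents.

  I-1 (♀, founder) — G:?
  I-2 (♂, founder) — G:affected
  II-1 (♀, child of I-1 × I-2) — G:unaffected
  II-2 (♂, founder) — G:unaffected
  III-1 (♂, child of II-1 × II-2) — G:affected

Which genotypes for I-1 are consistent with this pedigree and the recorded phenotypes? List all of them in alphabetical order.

I-1 ∈ {X^GX^G, X^GX^g}

G/I-1 ? ·: X^GX^G|X^GX^g
G/I-2 aff ·: X^gY
G/II-1 un I-1×I-2: X^GX^g
G/II-2 un ·: X^GY
G/III-1 aff II-1×II-2: X^gY
⇒ G over [I-1,I-2,II-1,II-2,III-1]: 2 consistent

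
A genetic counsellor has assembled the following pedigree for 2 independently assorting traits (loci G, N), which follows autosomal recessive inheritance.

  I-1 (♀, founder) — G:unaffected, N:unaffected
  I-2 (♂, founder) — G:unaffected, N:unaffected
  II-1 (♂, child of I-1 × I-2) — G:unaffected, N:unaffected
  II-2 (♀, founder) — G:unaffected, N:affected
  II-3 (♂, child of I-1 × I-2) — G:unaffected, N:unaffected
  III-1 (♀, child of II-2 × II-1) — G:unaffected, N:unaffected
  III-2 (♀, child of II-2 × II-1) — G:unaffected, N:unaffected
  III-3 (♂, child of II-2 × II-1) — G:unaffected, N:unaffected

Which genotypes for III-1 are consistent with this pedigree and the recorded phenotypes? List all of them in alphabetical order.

III-1 ∈ {GG Nn, Gg Nn}

G/I-1 un ·: GG|Gg
G/I-2 un ·: GG|Gg
G/II-1 un I-1×I-2: GG|Gg
G/II-2 un ·: GG|Gg
G/II-3 un I-1×I-2: GG|Gg
G/III-1 un II-2×II-1: GG|Gg
G/III-2 un II-2×II-1: GG|Gg
G/III-3 un II-2×II-1: GG|Gg
⇒ G over [I-1,I-2,II-1,II-2,II-3,III-1,III-2,III-3]: 159 consistent
N/I-1 un ·: NN|Nn
N/I-2 un ·: NN|Nn
N/II-1 un I-1×I-2: NN|Nn
N/II-2 aff ·: nn
N/II-3 un I-1×I-2: NN|Nn
N/III-1 un II-2×II-1: Nn
N/III-2 un II-2×II-1: Nn
N/III-3 un II-2×II-1: Nn
⇒ N over [I-1,I-2,II-1,II-2,II-3,III-1,III-2,III-3]: 13 consistent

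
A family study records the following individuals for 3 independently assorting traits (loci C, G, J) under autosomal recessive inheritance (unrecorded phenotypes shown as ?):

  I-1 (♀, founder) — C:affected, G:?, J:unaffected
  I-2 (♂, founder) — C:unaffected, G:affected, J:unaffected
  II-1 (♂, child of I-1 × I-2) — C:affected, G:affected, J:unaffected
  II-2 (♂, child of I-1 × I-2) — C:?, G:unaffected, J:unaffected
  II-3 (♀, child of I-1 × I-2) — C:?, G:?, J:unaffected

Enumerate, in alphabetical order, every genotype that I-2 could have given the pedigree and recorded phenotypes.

C/I-1 aff ·: cc
C/I-2 un ·: Cc
C/II-1 aff I-1×I-2: cc
C/II-2 ? I-1×I-2: Cc|cc
C/II-3 ? I-1×I-2: Cc|cc
⇒ C over [I-1,I-2,II-1,II-2,II-3]: 4 consistent
G/I-1 ? ·: Gg
G/I-2 aff ·: gg
G/II-1 aff I-1×I-2: gg
G/II-2 un I-1×I-2: Gg
G/II-3 ? I-1×I-2: Gg|gg
⇒ G over [I-1,I-2,II-1,II-2,II-3]: 2 consistent
J/I-1 un ·: JJ|Jj
J/I-2 un ·: JJ|Jj
J/II-1 un I-1×I-2: JJ|Jj
J/II-2 un I-1×I-2: JJ|Jj
J/II-3 un I-1×I-2: JJ|Jj
⇒ J over [I-1,I-2,II-1,II-2,II-3]: 25 consistent

I-2 ∈ {Cc gg JJ, Cc gg Jj}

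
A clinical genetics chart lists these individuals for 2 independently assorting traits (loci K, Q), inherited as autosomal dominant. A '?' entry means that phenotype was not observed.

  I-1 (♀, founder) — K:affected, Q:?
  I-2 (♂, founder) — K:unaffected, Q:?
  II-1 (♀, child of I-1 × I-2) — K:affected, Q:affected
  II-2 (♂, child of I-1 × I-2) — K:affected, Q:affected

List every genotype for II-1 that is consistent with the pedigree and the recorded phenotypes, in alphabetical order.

II-1 ∈ {Kk QQ, Kk Qq}

K/I-1 aff ·: Kk|KK
K/I-2 un ·: kk
K/II-1 aff I-1×I-2: Kk
K/II-2 aff I-1×I-2: Kk
⇒ K over [I-1,I-2,II-1,II-2]: 2 consistent
Q/I-1 ? ·: qq|Qq|QQ
Q/I-2 ? ·: qq|Qq|QQ
Q/II-1 aff I-1×I-2: Qq|QQ
Q/II-2 aff I-1×I-2: Qq|QQ
⇒ Q over [I-1,I-2,II-1,II-2]: 17 consistent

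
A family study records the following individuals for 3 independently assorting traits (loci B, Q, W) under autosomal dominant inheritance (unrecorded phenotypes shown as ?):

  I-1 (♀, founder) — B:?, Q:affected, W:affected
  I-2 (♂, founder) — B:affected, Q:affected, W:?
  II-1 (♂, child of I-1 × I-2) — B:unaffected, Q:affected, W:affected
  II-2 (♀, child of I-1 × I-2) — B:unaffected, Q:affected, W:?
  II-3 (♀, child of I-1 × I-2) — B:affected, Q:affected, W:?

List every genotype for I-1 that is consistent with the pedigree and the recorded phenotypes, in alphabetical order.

I-1 ∈ {Bb QQ WW, Bb QQ Ww, Bb Qq WW, Bb Qq Ww, bb QQ WW, bb QQ Ww, bb Qq WW, bb Qq Ww}

B/I-1 ? ·: bb|Bb
B/I-2 aff ·: Bb
B/II-1 un I-1×I-2: bb
B/II-2 un I-1×I-2: bb
B/II-3 aff I-1×I-2: Bb|BB
⇒ B over [I-1,I-2,II-1,II-2,II-3]: 3 consistent
Q/I-1 aff ·: Qq|QQ
Q/I-2 aff ·: Qq|QQ
Q/II-1 aff I-1×I-2: Qq|QQ
Q/II-2 aff I-1×I-2: Qq|QQ
Q/II-3 aff I-1×I-2: Qq|QQ
⇒ Q over [I-1,I-2,II-1,II-2,II-3]: 25 consistent
W/I-1 aff ·: Ww|WW
W/I-2 ? ·: ww|Ww|WW
W/II-1 aff I-1×I-2: Ww|WW
W/II-2 ? I-1×I-2: ww|Ww|WW
W/II-3 ? I-1×I-2: ww|Ww|WW
⇒ W over [I-1,I-2,II-1,II-2,II-3]: 40 consistent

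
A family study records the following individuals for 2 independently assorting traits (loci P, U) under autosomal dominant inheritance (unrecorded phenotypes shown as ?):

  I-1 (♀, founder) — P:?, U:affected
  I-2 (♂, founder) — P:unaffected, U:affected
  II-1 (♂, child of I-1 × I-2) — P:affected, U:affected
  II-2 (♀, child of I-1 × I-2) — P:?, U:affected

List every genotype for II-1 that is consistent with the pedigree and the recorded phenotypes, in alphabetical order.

P/I-1 ? ·: Pp|PP
P/I-2 un ·: pp
P/II-1 aff I-1×I-2: Pp
P/II-2 ? I-1×I-2: pp|Pp
⇒ P over [I-1,I-2,II-1,II-2]: 3 consistent
U/I-1 aff ·: Uu|UU
U/I-2 aff ·: Uu|UU
U/II-1 aff I-1×I-2: Uu|UU
U/II-2 aff I-1×I-2: Uu|UU
⇒ U over [I-1,I-2,II-1,II-2]: 13 consistent

II-1 ∈ {Pp UU, Pp Uu}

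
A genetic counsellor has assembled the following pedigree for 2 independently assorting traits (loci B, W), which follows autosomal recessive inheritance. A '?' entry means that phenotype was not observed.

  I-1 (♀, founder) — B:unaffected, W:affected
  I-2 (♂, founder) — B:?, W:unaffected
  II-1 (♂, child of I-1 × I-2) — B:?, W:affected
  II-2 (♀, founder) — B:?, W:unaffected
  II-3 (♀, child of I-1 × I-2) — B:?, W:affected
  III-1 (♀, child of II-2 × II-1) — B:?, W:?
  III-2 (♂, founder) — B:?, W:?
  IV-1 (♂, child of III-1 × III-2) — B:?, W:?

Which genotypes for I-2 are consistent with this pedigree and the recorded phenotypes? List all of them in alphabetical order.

B/I-1 un ·: BB|Bb
B/I-2 ? ·: BB|Bb|bb
B/II-1 ? I-1×I-2: BB|Bb|bb
B/II-2 ? ·: BB|Bb|bb
B/II-3 ? I-1×I-2: BB|Bb|bb
B/III-1 ? II-2×II-1: BB|Bb|bb
B/III-2 ? ·: BB|Bb|bb
B/IV-1 ? III-1×III-2: BB|Bb|bb
⇒ B over [I-1,I-2,II-1,II-2,II-3,III-1,III-2,IV-1]: 656 consistent
W/I-1 aff ·: ww
W/I-2 un ·: Ww
W/II-1 aff I-1×I-2: ww
W/II-2 un ·: WW|Ww
W/II-3 aff I-1×I-2: ww
W/III-1 ? II-2×II-1: Ww|ww
W/III-2 ? ·: WW|Ww|ww
W/IV-1 ? III-1×III-2: WW|Ww|ww
⇒ W over [I-1,I-2,II-1,II-2,II-3,III-1,III-2,IV-1]: 18 consistent

I-2 ∈ {BB Ww, Bb Ww, bb Ww}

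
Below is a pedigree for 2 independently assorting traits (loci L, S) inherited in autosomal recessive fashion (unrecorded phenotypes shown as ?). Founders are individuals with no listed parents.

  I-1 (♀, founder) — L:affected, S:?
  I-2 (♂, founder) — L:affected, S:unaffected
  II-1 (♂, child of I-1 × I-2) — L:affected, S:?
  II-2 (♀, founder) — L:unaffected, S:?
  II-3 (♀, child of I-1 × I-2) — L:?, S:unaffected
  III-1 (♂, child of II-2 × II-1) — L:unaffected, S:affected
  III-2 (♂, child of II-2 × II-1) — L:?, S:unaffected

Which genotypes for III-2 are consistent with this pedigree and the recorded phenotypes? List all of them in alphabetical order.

III-2 ∈ {Ll SS, Ll Ss, ll SS, ll Ss}

L/I-1 aff ·: ll
L/I-2 aff ·: ll
L/II-1 aff I-1×I-2: ll
L/II-2 un ·: LL|Ll
L/II-3 ? I-1×I-2: ll
L/III-1 un II-2×II-1: Ll
L/III-2 ? II-2×II-1: Ll|ll
⇒ L over [I-1,I-2,II-1,II-2,II-3,III-1,III-2]: 3 consistent
S/I-1 ? ·: SS|Ss|ss
S/I-2 un ·: SS|Ss
S/II-1 ? I-1×I-2: Ss|ss
S/II-2 ? ·: Ss|ss
S/II-3 un I-1×I-2: SS|Ss
S/III-1 aff II-2×II-1: ss
S/III-2 un II-2×II-1: SS|Ss
⇒ S over [I-1,I-2,II-1,II-2,II-3,III-1,III-2]: 27 consistent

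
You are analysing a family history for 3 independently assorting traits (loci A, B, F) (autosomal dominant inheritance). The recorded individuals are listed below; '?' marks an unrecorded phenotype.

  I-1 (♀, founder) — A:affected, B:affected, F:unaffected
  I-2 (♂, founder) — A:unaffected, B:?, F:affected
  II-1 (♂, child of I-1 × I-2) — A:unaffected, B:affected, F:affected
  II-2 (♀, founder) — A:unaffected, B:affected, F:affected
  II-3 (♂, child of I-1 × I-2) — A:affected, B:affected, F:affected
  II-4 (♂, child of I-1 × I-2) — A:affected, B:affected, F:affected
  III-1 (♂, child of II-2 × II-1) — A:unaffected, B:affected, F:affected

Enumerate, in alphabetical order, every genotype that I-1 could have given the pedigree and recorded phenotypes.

I-1 ∈ {Aa BB ff, Aa Bb ff}

A/I-1 aff ·: Aa
A/I-2 un ·: aa
A/II-1 un I-1×I-2: aa
A/II-2 un ·: aa
A/II-3 aff I-1×I-2: Aa
A/II-4 aff I-1×I-2: Aa
A/III-1 un II-2×II-1: aa
⇒ A over [I-1,I-2,II-1,II-2,II-3,II-4,III-1]: 1 consistent
B/I-1 aff ·: Bb|BB
B/I-2 ? ·: bb|Bb|BB
B/II-1 aff I-1×I-2: Bb|BB
B/II-2 aff ·: Bb|BB
B/II-3 aff I-1×I-2: Bb|BB
B/II-4 aff I-1×I-2: Bb|BB
B/III-1 aff II-2×II-1: Bb|BB
⇒ B over [I-1,I-2,II-1,II-2,II-3,II-4,III-1]: 95 consistent
F/I-1 un ·: ff
F/I-2 aff ·: Ff|FF
F/II-1 aff I-1×I-2: Ff
F/II-2 aff ·: Ff|FF
F/II-3 aff I-1×I-2: Ff
F/II-4 aff I-1×I-2: Ff
F/III-1 aff II-2×II-1: Ff|FF
⇒ F over [I-1,I-2,II-1,II-2,II-3,II-4,III-1]: 8 consistent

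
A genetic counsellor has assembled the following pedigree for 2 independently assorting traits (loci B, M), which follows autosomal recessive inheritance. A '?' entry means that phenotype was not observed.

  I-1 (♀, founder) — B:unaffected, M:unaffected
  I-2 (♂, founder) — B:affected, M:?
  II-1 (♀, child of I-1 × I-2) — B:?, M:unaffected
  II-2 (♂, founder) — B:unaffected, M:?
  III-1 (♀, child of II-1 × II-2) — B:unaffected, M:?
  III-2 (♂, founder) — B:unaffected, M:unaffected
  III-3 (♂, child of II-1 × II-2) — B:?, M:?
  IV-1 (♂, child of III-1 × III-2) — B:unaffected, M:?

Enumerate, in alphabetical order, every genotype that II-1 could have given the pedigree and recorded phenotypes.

B/I-1 un ·: BB|Bb
B/I-2 aff ·: bb
B/II-1 ? I-1×I-2: Bb|bb
B/II-2 un ·: BB|Bb
B/III-1 un II-1×II-2: BB|Bb
B/III-2 un ·: BB|Bb
B/III-3 ? II-1×II-2: BB|Bb|bb
B/IV-1 un III-1×III-2: BB|Bb
⇒ B over [I-1,I-2,II-1,II-2,III-1,III-2,III-3,IV-1]: 82 consistent
M/I-1 un ·: MM|Mm
M/I-2 ? ·: MM|Mm|mm
M/II-1 un I-1×I-2: MM|Mm
M/II-2 ? ·: MM|Mm|mm
M/III-1 ? II-1×II-2: MM|Mm|mm
M/III-2 un ·: MM|Mm
M/III-3 ? II-1×II-2: MM|Mm|mm
M/IV-1 ? III-1×III-2: MM|Mm|mm
⇒ M over [I-1,I-2,II-1,II-2,III-1,III-2,III-3,IV-1]: 421 consistent

II-1 ∈ {Bb MM, Bb Mm, bb MM, bb Mm}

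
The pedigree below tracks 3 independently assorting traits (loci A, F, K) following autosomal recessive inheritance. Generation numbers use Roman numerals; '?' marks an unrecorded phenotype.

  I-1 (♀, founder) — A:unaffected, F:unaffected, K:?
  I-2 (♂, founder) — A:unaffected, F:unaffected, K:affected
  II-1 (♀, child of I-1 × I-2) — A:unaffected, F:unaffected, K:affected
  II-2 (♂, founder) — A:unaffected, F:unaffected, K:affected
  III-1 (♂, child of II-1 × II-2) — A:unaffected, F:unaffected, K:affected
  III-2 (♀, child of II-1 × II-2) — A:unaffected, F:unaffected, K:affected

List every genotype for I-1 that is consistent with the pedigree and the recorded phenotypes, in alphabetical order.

A/I-1 un ·: AA|Aa
A/I-2 un ·: AA|Aa
A/II-1 un I-1×I-2: AA|Aa
A/II-2 un ·: AA|Aa
A/III-1 un II-1×II-2: AA|Aa
A/III-2 un II-1×II-2: AA|Aa
⇒ A over [I-1,I-2,II-1,II-2,III-1,III-2]: 44 consistent
F/I-1 un ·: FF|Ff
F/I-2 un ·: FF|Ff
F/II-1 un I-1×I-2: FF|Ff
F/II-2 un ·: FF|Ff
F/III-1 un II-1×II-2: FF|Ff
F/III-2 un II-1×II-2: FF|Ff
⇒ F over [I-1,I-2,II-1,II-2,III-1,III-2]: 44 consistent
K/I-1 ? ·: Kk|kk
K/I-2 aff ·: kk
K/II-1 aff I-1×I-2: kk
K/II-2 aff ·: kk
K/III-1 aff II-1×II-2: kk
K/III-2 aff II-1×II-2: kk
⇒ K over [I-1,I-2,II-1,II-2,III-1,III-2]: 2 consistent

I-1 ∈ {AA FF Kk, AA FF kk, AA Ff Kk, AA Ff kk, Aa FF Kk, Aa FF kk, Aa Ff Kk, Aa Ff kk}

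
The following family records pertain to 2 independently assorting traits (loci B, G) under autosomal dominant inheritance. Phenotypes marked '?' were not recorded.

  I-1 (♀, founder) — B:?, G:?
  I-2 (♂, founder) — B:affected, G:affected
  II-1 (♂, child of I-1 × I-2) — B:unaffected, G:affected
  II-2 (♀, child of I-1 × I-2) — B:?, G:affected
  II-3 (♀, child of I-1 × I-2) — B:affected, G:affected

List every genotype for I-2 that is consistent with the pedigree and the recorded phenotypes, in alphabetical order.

I-2 ∈ {Bb GG, Bb Gg}

B/I-1 ? ·: bb|Bb
B/I-2 aff ·: Bb
B/II-1 un I-1×I-2: bb
B/II-2 ? I-1×I-2: bb|Bb|BB
B/II-3 aff I-1×I-2: Bb|BB
⇒ B over [I-1,I-2,II-1,II-2,II-3]: 8 consistent
G/I-1 ? ·: gg|Gg|GG
G/I-2 aff ·: Gg|GG
G/II-1 aff I-1×I-2: Gg|GG
G/II-2 aff I-1×I-2: Gg|GG
G/II-3 aff I-1×I-2: Gg|GG
⇒ G over [I-1,I-2,II-1,II-2,II-3]: 27 consistent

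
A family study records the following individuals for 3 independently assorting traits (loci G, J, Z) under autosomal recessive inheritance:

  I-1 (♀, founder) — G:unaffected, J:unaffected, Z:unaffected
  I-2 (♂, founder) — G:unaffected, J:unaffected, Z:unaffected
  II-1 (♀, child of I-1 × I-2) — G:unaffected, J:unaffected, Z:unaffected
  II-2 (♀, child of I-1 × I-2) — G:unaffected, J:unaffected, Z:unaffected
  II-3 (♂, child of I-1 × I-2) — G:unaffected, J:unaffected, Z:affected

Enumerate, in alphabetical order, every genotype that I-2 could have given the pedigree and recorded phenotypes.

I-2 ∈ {GG JJ Zz, GG Jj Zz, Gg JJ Zz, Gg Jj Zz}

G/I-1 un ·: GG|Gg
G/I-2 un ·: GG|Gg
G/II-1 un I-1×I-2: GG|Gg
G/II-2 un I-1×I-2: GG|Gg
G/II-3 un I-1×I-2: GG|Gg
⇒ G over [I-1,I-2,II-1,II-2,II-3]: 25 consistent
J/I-1 un ·: JJ|Jj
J/I-2 un ·: JJ|Jj
J/II-1 un I-1×I-2: JJ|Jj
J/II-2 un I-1×I-2: JJ|Jj
J/II-3 un I-1×I-2: JJ|Jj
⇒ J over [I-1,I-2,II-1,II-2,II-3]: 25 consistent
Z/I-1 un ·: Zz
Z/I-2 un ·: Zz
Z/II-1 un I-1×I-2: ZZ|Zz
Z/II-2 un I-1×I-2: ZZ|Zz
Z/II-3 aff I-1×I-2: zz
⇒ Z over [I-1,I-2,II-1,II-2,II-3]: 4 consistent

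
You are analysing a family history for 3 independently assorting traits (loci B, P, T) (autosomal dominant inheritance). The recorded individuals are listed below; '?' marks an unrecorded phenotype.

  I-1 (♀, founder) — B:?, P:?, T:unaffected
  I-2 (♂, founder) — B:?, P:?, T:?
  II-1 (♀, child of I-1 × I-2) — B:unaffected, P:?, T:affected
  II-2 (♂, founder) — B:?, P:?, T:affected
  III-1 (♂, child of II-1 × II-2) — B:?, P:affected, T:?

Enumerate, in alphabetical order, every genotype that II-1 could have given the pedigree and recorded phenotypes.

II-1 ∈ {bb PP Tt, bb Pp Tt, bb pp Tt}

B/I-1 ? ·: bb|Bb
B/I-2 ? ·: bb|Bb
B/II-1 un I-1×I-2: bb
B/II-2 ? ·: bb|Bb|BB
B/III-1 ? II-1×II-2: bb|Bb
⇒ B over [I-1,I-2,II-1,II-2,III-1]: 16 consistent
P/I-1 ? ·: pp|Pp|PP
P/I-2 ? ·: pp|Pp|PP
P/II-1 ? I-1×I-2: pp|Pp|PP
P/II-2 ? ·: pp|Pp|PP
P/III-1 aff II-1×II-2: Pp|PP
⇒ P over [I-1,I-2,II-1,II-2,III-1]: 59 consistent
T/I-1 un ·: tt
T/I-2 ? ·: Tt|TT
T/II-1 aff I-1×I-2: Tt
T/II-2 aff ·: Tt|TT
T/III-1 ? II-1×II-2: tt|Tt|TT
⇒ T over [I-1,I-2,II-1,II-2,III-1]: 10 consistent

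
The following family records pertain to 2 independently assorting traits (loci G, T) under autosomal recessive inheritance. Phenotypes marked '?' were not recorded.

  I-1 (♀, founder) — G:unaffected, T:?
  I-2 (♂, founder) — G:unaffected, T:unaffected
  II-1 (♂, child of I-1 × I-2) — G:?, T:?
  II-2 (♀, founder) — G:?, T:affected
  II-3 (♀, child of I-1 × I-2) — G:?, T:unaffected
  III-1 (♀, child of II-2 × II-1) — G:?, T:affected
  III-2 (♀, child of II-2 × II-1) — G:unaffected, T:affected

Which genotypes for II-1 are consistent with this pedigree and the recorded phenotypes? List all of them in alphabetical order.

G/I-1 un ·: GG|Gg
G/I-2 un ·: GG|Gg
G/II-1 ? I-1×I-2: GG|Gg|gg
G/II-2 ? ·: GG|Gg|gg
G/II-3 ? I-1×I-2: GG|Gg|gg
G/III-1 ? II-2×II-1: GG|Gg|gg
G/III-2 un II-2×II-1: GG|Gg
⇒ G over [I-1,I-2,II-1,II-2,II-3,III-1,III-2]: 141 consistent
T/I-1 ? ·: TT|Tt|tt
T/I-2 un ·: TT|Tt
T/II-1 ? I-1×I-2: Tt|tt
T/II-2 aff ·: tt
T/II-3 un I-1×I-2: TT|Tt
T/III-1 aff II-2×II-1: tt
T/III-2 aff II-2×II-1: tt
⇒ T over [I-1,I-2,II-1,II-2,II-3,III-1,III-2]: 11 consistent

II-1 ∈ {GG Tt, GG tt, Gg Tt, Gg tt, gg Tt, gg tt}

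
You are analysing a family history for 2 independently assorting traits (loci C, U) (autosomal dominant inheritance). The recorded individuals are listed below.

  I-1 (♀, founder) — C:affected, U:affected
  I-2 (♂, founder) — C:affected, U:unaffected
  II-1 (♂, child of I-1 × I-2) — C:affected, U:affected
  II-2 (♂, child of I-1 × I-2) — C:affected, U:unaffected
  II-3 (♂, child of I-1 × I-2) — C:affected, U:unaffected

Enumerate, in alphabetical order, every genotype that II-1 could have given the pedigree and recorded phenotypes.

II-1 ∈ {CC Uu, Cc Uu}

C/I-1 aff ·: Cc|CC
C/I-2 aff ·: Cc|CC
C/II-1 aff I-1×I-2: Cc|CC
C/II-2 aff I-1×I-2: Cc|CC
C/II-3 aff I-1×I-2: Cc|CC
⇒ C over [I-1,I-2,II-1,II-2,II-3]: 25 consistent
U/I-1 aff ·: Uu
U/I-2 un ·: uu
U/II-1 aff I-1×I-2: Uu
U/II-2 un I-1×I-2: uu
U/II-3 un I-1×I-2: uu
⇒ U over [I-1,I-2,II-1,II-2,II-3]: 1 consistent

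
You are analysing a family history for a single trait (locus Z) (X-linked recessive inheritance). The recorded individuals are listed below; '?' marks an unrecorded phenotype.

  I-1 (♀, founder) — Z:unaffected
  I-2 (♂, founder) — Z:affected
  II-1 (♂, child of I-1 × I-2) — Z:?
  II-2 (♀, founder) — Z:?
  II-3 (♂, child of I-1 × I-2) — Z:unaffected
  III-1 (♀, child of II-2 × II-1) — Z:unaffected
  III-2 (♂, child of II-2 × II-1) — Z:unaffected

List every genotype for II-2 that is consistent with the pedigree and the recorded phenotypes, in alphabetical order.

Z/I-1 un ·: X^ZX^Z|X^ZX^z
Z/I-2 aff ·: X^zY
Z/II-1 ? I-1×I-2: X^ZY|X^zY
Z/II-2 ? ·: X^ZX^Z|X^ZX^z
Z/II-3 un I-1×I-2: X^ZY
Z/III-1 un II-2×II-1: X^ZX^Z|X^ZX^z
Z/III-2 un II-2×II-1: X^ZY
⇒ Z over [I-1,I-2,II-1,II-2,II-3,III-1,III-2]: 8 consistent

II-2 ∈ {X^ZX^Z, X^ZX^z}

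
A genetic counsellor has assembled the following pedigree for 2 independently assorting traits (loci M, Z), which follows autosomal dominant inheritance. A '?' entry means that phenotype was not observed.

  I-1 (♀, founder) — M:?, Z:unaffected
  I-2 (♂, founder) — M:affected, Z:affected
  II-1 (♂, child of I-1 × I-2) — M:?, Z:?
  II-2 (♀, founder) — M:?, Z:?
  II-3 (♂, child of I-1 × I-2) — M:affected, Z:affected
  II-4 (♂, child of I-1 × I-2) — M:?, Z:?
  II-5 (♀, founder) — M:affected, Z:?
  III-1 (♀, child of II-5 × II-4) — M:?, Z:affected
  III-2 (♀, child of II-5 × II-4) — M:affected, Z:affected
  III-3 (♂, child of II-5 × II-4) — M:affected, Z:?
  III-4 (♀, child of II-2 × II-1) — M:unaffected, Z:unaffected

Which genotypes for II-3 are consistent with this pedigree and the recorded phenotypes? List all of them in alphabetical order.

M/I-1 ? ·: mm|Mm|MM
M/I-2 aff ·: Mm|MM
M/II-1 ? I-1×I-2: mm|Mm
M/II-2 ? ·: mm|Mm
M/II-3 aff I-1×I-2: Mm|MM
M/II-4 ? I-1×I-2: mm|Mm|MM
M/II-5 aff ·: Mm|MM
M/III-1 ? II-5×II-4: mm|Mm|MM
M/III-2 aff II-5×II-4: Mm|MM
M/III-3 aff II-5×II-4: Mm|MM
M/III-4 un II-2×II-1: mm
⇒ M over [I-1,I-2,II-1,II-2,II-3,II-4,II-5,III-1,III-2,III-3,III-4]: 620 consistent
Z/I-1 un ·: zz
Z/I-2 aff ·: Zz|ZZ
Z/II-1 ? I-1×I-2: zz|Zz
Z/II-2 ? ·: zz|Zz
Z/II-3 aff I-1×I-2: Zz
Z/II-4 ? I-1×I-2: zz|Zz
Z/II-5 ? ·: zz|Zz|ZZ
Z/III-1 aff II-5×II-4: Zz|ZZ
Z/III-2 aff II-5×II-4: Zz|ZZ
Z/III-3 ? II-5×II-4: zz|Zz|ZZ
Z/III-4 un II-2×II-1: zz
⇒ Z over [I-1,I-2,II-1,II-2,II-3,II-4,II-5,III-1,III-2,III-3,III-4]: 144 consistent

II-3 ∈ {MM Zz, Mm Zz}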